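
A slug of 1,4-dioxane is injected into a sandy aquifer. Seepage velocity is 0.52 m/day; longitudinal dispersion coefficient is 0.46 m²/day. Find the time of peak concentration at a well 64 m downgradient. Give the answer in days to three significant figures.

For the 1D instantaneous-source solution, setting ∂C/∂t = 0 at fixed x gives v²t² + 2Dt − x² = 0, so t = (√(D² + v²x²) − D)/v².
√(D² + v²x²) = √(0.46² + 0.52² × 64²) = 33.28; v² = 0.2704.
t = (33.28 − 0.46)/0.2704 = 121 days (vs. the pure-advection estimate x/v = 123 d).

121 days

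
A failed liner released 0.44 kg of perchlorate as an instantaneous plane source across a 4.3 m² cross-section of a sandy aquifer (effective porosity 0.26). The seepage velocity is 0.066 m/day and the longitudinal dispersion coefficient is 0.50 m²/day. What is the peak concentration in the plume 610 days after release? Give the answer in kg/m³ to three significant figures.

0.00636 kg/m³

The peak of an instantaneous 1D plume sits at x = vt; there the Gaussian factor is 1 and C_max = M/(n_e·A·√(4πDt)), where n_e·A is the pore area the mass is dissolved in.
√(4πDt) = √(4π × 0.50 × 610) = 61.91 m, so C_max = 0.44/(0.26 × 4.3 × 61.91) = 0.00636 kg/m³.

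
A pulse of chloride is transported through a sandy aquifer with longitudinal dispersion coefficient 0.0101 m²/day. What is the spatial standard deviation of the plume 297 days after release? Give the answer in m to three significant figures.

Dispersive spreading gives a Gaussian with σ² = 2Dt; advection only shifts the center.
σ = √(2 × 0.0101 × 297) = 2.45 m.

2.45 m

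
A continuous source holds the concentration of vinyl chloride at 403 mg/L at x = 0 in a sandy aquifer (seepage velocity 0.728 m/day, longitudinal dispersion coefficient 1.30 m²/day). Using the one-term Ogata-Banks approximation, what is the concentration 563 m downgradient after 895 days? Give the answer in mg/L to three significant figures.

390 mg/L

For a continuous step input, C/C₀ ≈ ½·erfc((x−vt)/(2√(Dt))).
vt = 0.728 × 895 = 651.56 m and 2√(Dt) = 2√(1.30 × 895) = 68.22 m.
Argument (x−vt)/(2√(Dt)) = (563 − 651.56)/68.22 = -1.298; ½·erfc(-1.298) = 0.9668.
C = 403 × 0.9668 = 390 mg/L.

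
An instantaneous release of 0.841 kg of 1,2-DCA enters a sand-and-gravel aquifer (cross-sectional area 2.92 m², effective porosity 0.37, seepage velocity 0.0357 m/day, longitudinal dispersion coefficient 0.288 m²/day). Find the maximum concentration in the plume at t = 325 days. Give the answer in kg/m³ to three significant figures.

The peak of an instantaneous 1D plume sits at x = vt; there the Gaussian factor is 1 and C_max = M/(n_e·A·√(4πDt)), where n_e·A is the pore area the mass is dissolved in.
√(4πDt) = √(4π × 0.288 × 325) = 34.30 m, so C_max = 0.841/(0.37 × 2.92 × 34.30) = 0.0227 kg/m³.

0.0227 kg/m³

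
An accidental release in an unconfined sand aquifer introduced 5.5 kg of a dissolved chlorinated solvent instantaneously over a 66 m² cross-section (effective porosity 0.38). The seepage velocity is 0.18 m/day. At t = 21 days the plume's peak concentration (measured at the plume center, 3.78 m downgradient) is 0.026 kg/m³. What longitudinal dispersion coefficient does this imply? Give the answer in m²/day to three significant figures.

0.270 m²/day

At the plume center C_max = M/(n_e·A·√(4πDt)), so D = M²/(4πt·(n_e·A·C_max)²).
n_e·A·C_max = 0.38 × 66 × 0.026 = 0.6521 kg/m.
D = 5.5²/(4π × 21 × 0.6521²) = 0.270 m²/day.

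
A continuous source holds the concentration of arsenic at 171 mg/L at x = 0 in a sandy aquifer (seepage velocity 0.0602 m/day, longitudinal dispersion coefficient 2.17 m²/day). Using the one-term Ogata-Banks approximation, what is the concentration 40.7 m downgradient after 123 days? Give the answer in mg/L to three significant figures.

12.8 mg/L

For a continuous step input, C/C₀ ≈ ½·erfc((x−vt)/(2√(Dt))).
vt = 0.0602 × 123 = 7.4046 m and 2√(Dt) = 2√(2.17 × 123) = 32.67 m.
Argument (x−vt)/(2√(Dt)) = (40.7 − 7.4046)/32.67 = 1.019; ½·erfc(1.019) = 0.07478.
C = 171 × 0.07478 = 12.8 mg/L.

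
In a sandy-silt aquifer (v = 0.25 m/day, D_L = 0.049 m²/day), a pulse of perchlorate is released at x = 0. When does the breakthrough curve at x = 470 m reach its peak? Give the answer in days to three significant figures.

For the 1D instantaneous-source solution, setting ∂C/∂t = 0 at fixed x gives v²t² + 2Dt − x² = 0, so t = (√(D² + v²x²) − D)/v².
√(D² + v²x²) = √(0.049² + 0.25² × 470²) = 117.5; v² = 0.0625.
t = (117.5 − 0.049)/0.0625 = 1880 days (vs. the pure-advection estimate x/v = 1880 d).

1880 days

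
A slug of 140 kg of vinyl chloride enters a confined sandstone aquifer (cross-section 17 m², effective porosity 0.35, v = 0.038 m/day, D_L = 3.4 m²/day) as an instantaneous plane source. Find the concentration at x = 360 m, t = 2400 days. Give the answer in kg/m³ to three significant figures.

For an instantaneous plane source, C(x,t) = M/(n_e·A·√(4πDt)) · exp(−(x−vt)²/(4Dt)), with n_e·A the pore (flow) area.
Plume center vt = 0.038 × 2400 = 91.2 m, so the well at 360 m is 268.8 m downgradient of the peak.
√(4πDt) = 320.2 m, giving peak height M/(n_e·A·√(4πDt)) = 140/(0.35 × 17 × 320.2) = 0.07348 kg/m³.
(x−vt)²/(4Dt) = (268.8)²/(4 × 3.4 × 2400) = 2.214; exp(−2.214) = 0.1093.
C = 0.07348 × 0.1093 = 0.00803 kg/m³.

0.00803 kg/m³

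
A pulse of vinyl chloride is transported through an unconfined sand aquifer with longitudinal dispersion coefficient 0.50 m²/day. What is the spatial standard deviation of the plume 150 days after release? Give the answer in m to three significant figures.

Dispersive spreading gives a Gaussian with σ² = 2Dt; advection only shifts the center.
σ = √(2 × 0.50 × 150) = 12.2 m.

12.2 m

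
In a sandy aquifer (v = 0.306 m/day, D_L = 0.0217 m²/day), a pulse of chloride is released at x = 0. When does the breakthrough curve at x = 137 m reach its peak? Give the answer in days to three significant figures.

For the 1D instantaneous-source solution, setting ∂C/∂t = 0 at fixed x gives v²t² + 2Dt − x² = 0, so t = (√(D² + v²x²) − D)/v².
√(D² + v²x²) = √(0.0217² + 0.306² × 137²) = 41.92; v² = 0.093636.
t = (41.92 − 0.0217)/0.093636 = 447 days (vs. the pure-advection estimate x/v = 448 d).

447 days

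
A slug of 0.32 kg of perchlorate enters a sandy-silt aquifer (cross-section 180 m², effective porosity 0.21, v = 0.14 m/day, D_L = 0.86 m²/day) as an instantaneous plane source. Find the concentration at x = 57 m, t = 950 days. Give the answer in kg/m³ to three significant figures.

For an instantaneous plane source, C(x,t) = M/(n_e·A·√(4πDt)) · exp(−(x−vt)²/(4Dt)), with n_e·A the pore (flow) area.
Plume center vt = 0.14 × 950 = 133 m, so the well at 57 m is 76 m upgradient of the peak.
√(4πDt) = 101.3 m, giving peak height M/(n_e·A·√(4πDt)) = 0.32/(0.21 × 180 × 101.3) = 8.357e-05 kg/m³.
(x−vt)²/(4Dt) = (-76)²/(4 × 0.86 × 950) = 1.767; exp(−1.767) = 0.1708.
C = 8.357e-05 × 0.1708 = 1.43e-05 kg/m³.

1.43e-05 kg/m³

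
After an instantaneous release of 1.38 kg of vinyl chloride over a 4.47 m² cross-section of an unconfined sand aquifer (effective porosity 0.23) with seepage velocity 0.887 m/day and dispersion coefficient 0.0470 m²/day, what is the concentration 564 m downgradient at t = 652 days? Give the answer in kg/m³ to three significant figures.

For an instantaneous plane source, C(x,t) = M/(n_e·A·√(4πDt)) · exp(−(x−vt)²/(4Dt)), with n_e·A the pore (flow) area.
Plume center vt = 0.887 × 652 = 578.324 m, so the well at 564 m is 14.324 m upgradient of the peak.
√(4πDt) = 19.62 m, giving peak height M/(n_e·A·√(4πDt)) = 1.38/(0.23 × 4.47 × 19.62) = 0.06841 kg/m³.
(x−vt)²/(4Dt) = (-14.324)²/(4 × 0.0470 × 652) = 1.674; exp(−1.674) = 0.1875.
C = 0.06841 × 0.1875 = 0.0128 kg/m³.

0.0128 kg/m³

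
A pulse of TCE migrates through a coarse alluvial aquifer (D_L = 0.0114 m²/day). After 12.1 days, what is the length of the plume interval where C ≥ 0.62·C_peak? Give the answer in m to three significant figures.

1.03 m

The plume is Gaussian with σ = √(2Dt) = √(2 × 0.0114 × 12.1) = 0.5252 m.
C/C_peak = exp(−Δx²/(2σ²)) = 0.62 ⇒ Δx = σ·√(−2 ln 0.62) = 0.5252 × 0.9778 = 0.5135 m.
Width = 2Δx = 1.03 m.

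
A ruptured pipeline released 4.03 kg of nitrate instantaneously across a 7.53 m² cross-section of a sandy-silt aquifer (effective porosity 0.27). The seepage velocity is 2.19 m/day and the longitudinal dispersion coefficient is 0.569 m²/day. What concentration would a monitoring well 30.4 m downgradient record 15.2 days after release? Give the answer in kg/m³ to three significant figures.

0.149 kg/m³

For an instantaneous plane source, C(x,t) = M/(n_e·A·√(4πDt)) · exp(−(x−vt)²/(4Dt)), with n_e·A the pore (flow) area.
Plume center vt = 2.19 × 15.2 = 33.288 m, so the well at 30.4 m is 2.888 m upgradient of the peak.
√(4πDt) = 10.43 m, giving peak height M/(n_e·A·√(4πDt)) = 4.03/(0.27 × 7.53 × 10.43) = 0.1900 kg/m³.
(x−vt)²/(4Dt) = (-2.888)²/(4 × 0.569 × 15.2) = 0.2411; exp(−0.2411) = 0.7858.
C = 0.1900 × 0.7858 = 0.149 kg/m³.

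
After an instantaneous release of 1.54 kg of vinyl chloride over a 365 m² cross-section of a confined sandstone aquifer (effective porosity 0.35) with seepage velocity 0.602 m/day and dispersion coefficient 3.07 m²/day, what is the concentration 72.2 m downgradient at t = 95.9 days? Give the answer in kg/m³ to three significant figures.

0.000166 kg/m³

For an instantaneous plane source, C(x,t) = M/(n_e·A·√(4πDt)) · exp(−(x−vt)²/(4Dt)), with n_e·A the pore (flow) area.
Plume center vt = 0.602 × 95.9 = 57.7318 m, so the well at 72.2 m is 14.4682 m downgradient of the peak.
√(4πDt) = 60.83 m, giving peak height M/(n_e·A·√(4πDt)) = 1.54/(0.35 × 365 × 60.83) = 0.0001982 kg/m³.
(x−vt)²/(4Dt) = (14.4682)²/(4 × 3.07 × 95.9) = 0.1778; exp(−0.1778) = 0.8371.
C = 0.0001982 × 0.8371 = 0.000166 kg/m³.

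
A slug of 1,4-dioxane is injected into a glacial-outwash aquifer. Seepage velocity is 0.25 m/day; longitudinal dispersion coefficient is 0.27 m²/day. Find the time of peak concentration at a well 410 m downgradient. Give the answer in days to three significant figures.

1640 days

For the 1D instantaneous-source solution, setting ∂C/∂t = 0 at fixed x gives v²t² + 2Dt − x² = 0, so t = (√(D² + v²x²) − D)/v².
√(D² + v²x²) = √(0.27² + 0.25² × 410²) = 102.5; v² = 0.0625.
t = (102.5 − 0.27)/0.0625 = 1640 days (vs. the pure-advection estimate x/v = 1640 d).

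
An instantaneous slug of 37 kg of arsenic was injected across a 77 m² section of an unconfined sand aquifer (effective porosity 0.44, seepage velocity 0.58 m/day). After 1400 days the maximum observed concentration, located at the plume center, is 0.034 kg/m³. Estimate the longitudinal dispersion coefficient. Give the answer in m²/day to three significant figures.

0.0586 m²/day

At the plume center C_max = M/(n_e·A·√(4πDt)), so D = M²/(4πt·(n_e·A·C_max)²).
n_e·A·C_max = 0.44 × 77 × 0.034 = 1.152 kg/m.
D = 37²/(4π × 1400 × 1.152²) = 0.0586 m²/day.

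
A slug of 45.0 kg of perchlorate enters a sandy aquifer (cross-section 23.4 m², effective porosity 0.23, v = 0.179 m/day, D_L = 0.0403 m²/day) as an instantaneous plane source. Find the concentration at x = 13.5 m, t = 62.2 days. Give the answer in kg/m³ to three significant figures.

For an instantaneous plane source, C(x,t) = M/(n_e·A·√(4πDt)) · exp(−(x−vt)²/(4Dt)), with n_e·A the pore (flow) area.
Plume center vt = 0.179 × 62.2 = 11.1338 m, so the well at 13.5 m is 2.3662 m downgradient of the peak.
√(4πDt) = 5.612 m, giving peak height M/(n_e·A·√(4πDt)) = 45.0/(0.23 × 23.4 × 5.612) = 1.490 kg/m³.
(x−vt)²/(4Dt) = (2.3662)²/(4 × 0.0403 × 62.2) = 0.5584; exp(−0.5584) = 0.5721.
C = 1.490 × 0.5721 = 0.852 kg/m³.

0.852 kg/m³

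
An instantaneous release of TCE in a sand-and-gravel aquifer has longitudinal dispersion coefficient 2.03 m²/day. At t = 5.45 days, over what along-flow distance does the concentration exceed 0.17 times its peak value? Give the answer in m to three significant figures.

17.7 m

The plume is Gaussian with σ = √(2Dt) = √(2 × 2.03 × 5.45) = 4.704 m.
C/C_peak = exp(−Δx²/(2σ²)) = 0.17 ⇒ Δx = σ·√(−2 ln 0.17) = 4.704 × 1.883 = 8.858 m.
Width = 2Δx = 17.7 m.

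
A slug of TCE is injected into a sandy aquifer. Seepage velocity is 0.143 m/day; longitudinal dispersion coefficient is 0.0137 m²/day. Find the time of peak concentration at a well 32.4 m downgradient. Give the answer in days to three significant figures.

For the 1D instantaneous-source solution, setting ∂C/∂t = 0 at fixed x gives v²t² + 2Dt − x² = 0, so t = (√(D² + v²x²) − D)/v².
√(D² + v²x²) = √(0.0137² + 0.143² × 32.4²) = 4.633; v² = 0.020449.
t = (4.633 − 0.0137)/0.020449 = 226 days (vs. the pure-advection estimate x/v = 227 d).

226 days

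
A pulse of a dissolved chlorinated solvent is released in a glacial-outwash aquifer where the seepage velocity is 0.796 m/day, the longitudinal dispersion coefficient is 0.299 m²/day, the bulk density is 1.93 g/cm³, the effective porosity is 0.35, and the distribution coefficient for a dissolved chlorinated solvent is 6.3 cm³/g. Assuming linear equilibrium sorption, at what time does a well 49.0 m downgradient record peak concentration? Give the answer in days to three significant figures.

2180 days

Retardation factor R = 1 + ρ_b·K_d/n = 1 + 1.93 × 6.3/0.35 = 35.74.
Sorption retards both mechanisms: v_R = v/R = 0.02227 m/day, D_R = D/R = 0.008366 m²/day.
Peak time from v_R²t² + 2D_R t − x² = 0: t = (√(D_R² + v_R²x²) − D_R)/v_R².
√(D_R² + v_R²x²) = √(0.008366² + 0.02227² × 49.0²) = 1.091; v_R² = 0.0004960.
t = (1.091 − 0.008366)/0.0004960 = 2180 days.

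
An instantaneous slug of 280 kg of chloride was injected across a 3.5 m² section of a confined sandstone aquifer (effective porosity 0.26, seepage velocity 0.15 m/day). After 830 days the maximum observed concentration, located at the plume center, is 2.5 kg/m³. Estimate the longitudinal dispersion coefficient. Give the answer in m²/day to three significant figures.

1.45 m²/day

At the plume center C_max = M/(n_e·A·√(4πDt)), so D = M²/(4πt·(n_e·A·C_max)²).
n_e·A·C_max = 0.26 × 3.5 × 2.5 = 2.275 kg/m.
D = 280²/(4π × 830 × 2.275²) = 1.45 m²/day.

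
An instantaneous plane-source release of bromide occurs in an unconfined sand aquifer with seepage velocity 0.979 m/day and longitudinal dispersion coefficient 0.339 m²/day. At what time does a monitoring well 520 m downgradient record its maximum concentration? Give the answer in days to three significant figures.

531 days

For the 1D instantaneous-source solution, setting ∂C/∂t = 0 at fixed x gives v²t² + 2Dt − x² = 0, so t = (√(D² + v²x²) − D)/v².
√(D² + v²x²) = √(0.339² + 0.979² × 520²) = 509.1; v² = 0.958441.
t = (509.1 − 0.339)/0.958441 = 531 days (vs. the pure-advection estimate x/v = 531 d).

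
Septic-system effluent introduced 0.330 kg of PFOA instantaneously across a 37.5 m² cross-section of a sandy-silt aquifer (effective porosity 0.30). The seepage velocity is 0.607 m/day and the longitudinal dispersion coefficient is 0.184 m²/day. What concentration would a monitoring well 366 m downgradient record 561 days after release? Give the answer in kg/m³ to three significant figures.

For an instantaneous plane source, C(x,t) = M/(n_e·A·√(4πDt)) · exp(−(x−vt)²/(4Dt)), with n_e·A the pore (flow) area.
Plume center vt = 0.607 × 561 = 340.527 m, so the well at 366 m is 25.473 m downgradient of the peak.
√(4πDt) = 36.02 m, giving peak height M/(n_e·A·√(4πDt)) = 0.330/(0.30 × 37.5 × 36.02) = 0.0008144 kg/m³.
(x−vt)²/(4Dt) = (25.473)²/(4 × 0.184 × 561) = 1.572; exp(−1.572) = 0.2076.
C = 0.0008144 × 0.2076 = 0.000169 kg/m³.

0.000169 kg/m³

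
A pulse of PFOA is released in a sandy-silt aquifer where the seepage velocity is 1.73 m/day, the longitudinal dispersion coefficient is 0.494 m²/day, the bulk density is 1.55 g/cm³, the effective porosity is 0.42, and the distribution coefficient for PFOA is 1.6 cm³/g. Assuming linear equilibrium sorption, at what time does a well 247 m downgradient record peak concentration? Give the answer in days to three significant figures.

Retardation factor R = 1 + ρ_b·K_d/n = 1 + 1.55 × 1.6/0.42 = 6.905.
Sorption retards both mechanisms: v_R = v/R = 0.2505 m/day, D_R = D/R = 0.07154 m²/day.
Peak time from v_R²t² + 2D_R t − x² = 0: t = (√(D_R² + v_R²x²) − D_R)/v_R².
√(D_R² + v_R²x²) = √(0.07154² + 0.2505² × 247²) = 61.87; v_R² = 0.06275.
t = (61.87 − 0.07154)/0.06275 = 985 days.

985 days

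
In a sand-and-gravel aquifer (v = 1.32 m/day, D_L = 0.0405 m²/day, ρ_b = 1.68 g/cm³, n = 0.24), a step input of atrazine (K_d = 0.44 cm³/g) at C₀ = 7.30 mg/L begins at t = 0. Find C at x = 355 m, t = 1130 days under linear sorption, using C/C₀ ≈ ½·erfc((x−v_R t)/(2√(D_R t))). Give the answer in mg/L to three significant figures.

7.21 mg/L

Retardation factor R = 1 + ρ_b·K_d/n = 1 + 1.68 × 0.44/0.24 = 4.080.
Sorption retards both mechanisms: v_R = v/R = 0.3235 m/day, D_R = D/R = 0.009926 m²/day.
v_R·t = 0.3235 × 1130 = 365.555 m; 2√(D_R t) = 6.698 m; argument = (355 − 365.555)/6.698 = -1.576.
C = C₀ × ½·erfc(-1.576) = 7.30 × 0.9871 = 7.21 mg/L.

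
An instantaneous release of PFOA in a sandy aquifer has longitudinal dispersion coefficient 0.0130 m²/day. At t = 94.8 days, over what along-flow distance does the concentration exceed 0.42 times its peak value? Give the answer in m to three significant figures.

The plume is Gaussian with σ = √(2Dt) = √(2 × 0.0130 × 94.8) = 1.570 m.
C/C_peak = exp(−Δx²/(2σ²)) = 0.42 ⇒ Δx = σ·√(−2 ln 0.42) = 1.570 × 1.317 = 2.068 m.
Width = 2Δx = 4.14 m.

4.14 m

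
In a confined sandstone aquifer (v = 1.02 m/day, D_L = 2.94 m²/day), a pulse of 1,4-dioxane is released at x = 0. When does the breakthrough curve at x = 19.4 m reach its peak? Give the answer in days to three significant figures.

16.4 days

For the 1D instantaneous-source solution, setting ∂C/∂t = 0 at fixed x gives v²t² + 2Dt − x² = 0, so t = (√(D² + v²x²) − D)/v².
√(D² + v²x²) = √(2.94² + 1.02² × 19.4²) = 20.01; v² = 1.0404.
t = (20.01 − 2.94)/1.0404 = 16.4 days (vs. the pure-advection estimate x/v = 19.0 d).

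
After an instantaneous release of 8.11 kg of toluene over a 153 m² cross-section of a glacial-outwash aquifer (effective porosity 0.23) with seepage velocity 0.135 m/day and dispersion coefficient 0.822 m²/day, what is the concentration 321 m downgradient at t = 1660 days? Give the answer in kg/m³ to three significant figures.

For an instantaneous plane source, C(x,t) = M/(n_e·A·√(4πDt)) · exp(−(x−vt)²/(4Dt)), with n_e·A the pore (flow) area.
Plume center vt = 0.135 × 1660 = 224.1 m, so the well at 321 m is 96.9 m downgradient of the peak.
√(4πDt) = 130.9 m, giving peak height M/(n_e·A·√(4πDt)) = 8.11/(0.23 × 153 × 130.9) = 0.001761 kg/m³.
(x−vt)²/(4Dt) = (96.9)²/(4 × 0.822 × 1660) = 1.720; exp(−1.720) = 0.1791.
C = 0.001761 × 0.1791 = 0.000315 kg/m³.

0.000315 kg/m³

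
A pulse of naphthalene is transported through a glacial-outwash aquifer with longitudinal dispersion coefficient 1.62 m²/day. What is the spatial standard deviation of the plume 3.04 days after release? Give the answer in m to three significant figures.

Dispersive spreading gives a Gaussian with σ² = 2Dt; advection only shifts the center.
σ = √(2 × 1.62 × 3.04) = 3.14 m.

3.14 m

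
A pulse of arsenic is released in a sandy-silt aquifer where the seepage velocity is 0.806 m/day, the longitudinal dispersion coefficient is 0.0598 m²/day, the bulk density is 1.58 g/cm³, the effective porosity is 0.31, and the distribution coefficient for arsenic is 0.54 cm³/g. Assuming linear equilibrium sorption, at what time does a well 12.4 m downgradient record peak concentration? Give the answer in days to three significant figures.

Retardation factor R = 1 + ρ_b·K_d/n = 1 + 1.58 × 0.54/0.31 = 3.752.
Sorption retards both mechanisms: v_R = v/R = 0.2148 m/day, D_R = D/R = 0.01594 m²/day.
Peak time from v_R²t² + 2D_R t − x² = 0: t = (√(D_R² + v_R²x²) − D_R)/v_R².
√(D_R² + v_R²x²) = √(0.01594² + 0.2148² × 12.4²) = 2.664; v_R² = 0.04614.
t = (2.664 − 0.01594)/0.04614 = 57.4 days.

57.4 days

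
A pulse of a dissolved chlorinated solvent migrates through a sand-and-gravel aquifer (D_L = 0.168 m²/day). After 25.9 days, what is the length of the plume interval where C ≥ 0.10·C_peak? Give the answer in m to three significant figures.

12.7 m

The plume is Gaussian with σ = √(2Dt) = √(2 × 0.168 × 25.9) = 2.950 m.
C/C_peak = exp(−Δx²/(2σ²)) = 0.10 ⇒ Δx = σ·√(−2 ln 0.10) = 2.950 × 2.146 = 6.331 m.
Width = 2Δx = 12.7 m.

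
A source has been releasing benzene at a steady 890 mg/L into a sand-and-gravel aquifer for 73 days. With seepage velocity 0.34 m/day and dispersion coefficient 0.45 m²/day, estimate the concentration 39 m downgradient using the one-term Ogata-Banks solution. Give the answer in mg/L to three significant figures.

For a continuous step input, C/C₀ ≈ ½·erfc((x−vt)/(2√(Dt))).
vt = 0.34 × 73 = 24.82 m and 2√(Dt) = 2√(0.45 × 73) = 11.46 m.
Argument (x−vt)/(2√(Dt)) = (39 − 24.82)/11.46 = 1.237; ½·erfc(1.237) = 0.04011.
C = 890 × 0.04011 = 35.7 mg/L.

35.7 mg/L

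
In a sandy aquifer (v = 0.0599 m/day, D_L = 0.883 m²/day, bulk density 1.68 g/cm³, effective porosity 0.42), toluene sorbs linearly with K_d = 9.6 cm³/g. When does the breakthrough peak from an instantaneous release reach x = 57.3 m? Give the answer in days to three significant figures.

Retardation factor R = 1 + ρ_b·K_d/n = 1 + 1.68 × 9.6/0.42 = 39.40.
Sorption retards both mechanisms: v_R = v/R = 0.001520 m/day, D_R = D/R = 0.02241 m²/day.
Peak time from v_R²t² + 2D_R t − x² = 0: t = (√(D_R² + v_R²x²) − D_R)/v_R².
√(D_R² + v_R²x²) = √(0.02241² + 0.001520² × 57.3²) = 0.08993; v_R² = 2.310e-06.
t = (0.08993 − 0.02241)/2.310e-06 = 29200 days.

29200 days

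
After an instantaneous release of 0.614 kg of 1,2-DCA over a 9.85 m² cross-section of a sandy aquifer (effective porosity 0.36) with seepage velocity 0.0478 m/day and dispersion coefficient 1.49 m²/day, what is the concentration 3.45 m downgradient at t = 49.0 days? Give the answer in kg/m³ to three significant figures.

0.00569 kg/m³

For an instantaneous plane source, C(x,t) = M/(n_e·A·√(4πDt)) · exp(−(x−vt)²/(4Dt)), with n_e·A the pore (flow) area.
Plume center vt = 0.0478 × 49.0 = 2.3422 m, so the well at 3.45 m is 1.1078 m downgradient of the peak.
√(4πDt) = 30.29 m, giving peak height M/(n_e·A·√(4πDt)) = 0.614/(0.36 × 9.85 × 30.29) = 0.005717 kg/m³.
(x−vt)²/(4Dt) = (1.1078)²/(4 × 1.49 × 49.0) = 0.004202; exp(−0.004202) = 0.9958.
C = 0.005717 × 0.9958 = 0.00569 kg/m³.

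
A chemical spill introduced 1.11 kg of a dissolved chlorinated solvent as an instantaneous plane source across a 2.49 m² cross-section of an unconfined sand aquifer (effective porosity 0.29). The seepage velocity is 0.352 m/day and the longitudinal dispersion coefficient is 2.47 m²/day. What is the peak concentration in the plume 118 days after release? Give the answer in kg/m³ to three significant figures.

The peak of an instantaneous 1D plume sits at x = vt; there the Gaussian factor is 1 and C_max = M/(n_e·A·√(4πDt)), where n_e·A is the pore area the mass is dissolved in.
√(4πDt) = √(4π × 2.47 × 118) = 60.52 m, so C_max = 1.11/(0.29 × 2.49 × 60.52) = 0.0254 kg/m³.

0.0254 kg/m³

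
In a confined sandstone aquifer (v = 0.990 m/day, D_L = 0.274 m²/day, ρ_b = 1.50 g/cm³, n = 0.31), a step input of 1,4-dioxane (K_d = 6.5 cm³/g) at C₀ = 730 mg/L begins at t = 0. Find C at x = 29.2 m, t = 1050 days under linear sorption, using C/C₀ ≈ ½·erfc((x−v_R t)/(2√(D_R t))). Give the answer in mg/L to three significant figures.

Retardation factor R = 1 + ρ_b·K_d/n = 1 + 1.50 × 6.5/0.31 = 32.45.
Sorption retards both mechanisms: v_R = v/R = 0.03051 m/day, D_R = D/R = 0.008444 m²/day.
v_R·t = 0.03051 × 1050 = 32.0355 m; 2√(D_R t) = 5.955 m; argument = (29.2 − 32.0355)/5.955 = -0.4762.
C = C₀ × ½·erfc(-0.4762) = 730 × 0.7497 = 547 mg/L.

547 mg/L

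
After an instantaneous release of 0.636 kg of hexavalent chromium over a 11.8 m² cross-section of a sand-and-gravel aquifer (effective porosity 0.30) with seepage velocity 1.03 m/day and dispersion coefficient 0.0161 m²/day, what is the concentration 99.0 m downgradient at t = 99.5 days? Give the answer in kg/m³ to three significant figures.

For an instantaneous plane source, C(x,t) = M/(n_e·A·√(4πDt)) · exp(−(x−vt)²/(4Dt)), with n_e·A the pore (flow) area.
Plume center vt = 1.03 × 99.5 = 102.485 m, so the well at 99.0 m is 3.485 m upgradient of the peak.
√(4πDt) = 4.487 m, giving peak height M/(n_e·A·√(4πDt)) = 0.636/(0.30 × 11.8 × 4.487) = 0.04004 kg/m³.
(x−vt)²/(4Dt) = (-3.485)²/(4 × 0.0161 × 99.5) = 1.895; exp(−1.895) = 0.1503.
C = 0.04004 × 0.1503 = 0.00602 kg/m³.

0.00602 kg/m³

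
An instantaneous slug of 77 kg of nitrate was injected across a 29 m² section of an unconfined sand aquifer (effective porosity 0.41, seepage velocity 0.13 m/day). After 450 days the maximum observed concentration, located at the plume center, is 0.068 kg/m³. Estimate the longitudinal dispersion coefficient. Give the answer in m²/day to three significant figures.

At the plume center C_max = M/(n_e·A·√(4πDt)), so D = M²/(4πt·(n_e·A·C_max)²).
n_e·A·C_max = 0.41 × 29 × 0.068 = 0.8085 kg/m.
D = 77²/(4π × 450 × 0.8085²) = 1.60 m²/day.

1.60 m²/day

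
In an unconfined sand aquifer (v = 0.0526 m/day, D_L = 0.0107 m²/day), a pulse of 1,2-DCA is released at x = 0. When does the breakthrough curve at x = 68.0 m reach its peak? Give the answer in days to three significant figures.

For the 1D instantaneous-source solution, setting ∂C/∂t = 0 at fixed x gives v²t² + 2Dt − x² = 0, so t = (√(D² + v²x²) − D)/v².
√(D² + v²x²) = √(0.0107² + 0.0526² × 68.0²) = 3.577; v² = 0.00276676.
t = (3.577 − 0.0107)/0.00276676 = 1290 days (vs. the pure-advection estimate x/v = 1290 d).

1290 days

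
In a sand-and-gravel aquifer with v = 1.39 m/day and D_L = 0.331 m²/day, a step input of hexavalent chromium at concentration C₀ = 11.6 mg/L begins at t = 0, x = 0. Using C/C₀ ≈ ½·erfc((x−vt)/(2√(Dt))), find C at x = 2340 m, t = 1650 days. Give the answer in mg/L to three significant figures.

0.925 mg/L

For a continuous step input, C/C₀ ≈ ½·erfc((x−vt)/(2√(Dt))).
vt = 1.39 × 1650 = 2293.5 m and 2√(Dt) = 2√(0.331 × 1650) = 46.74 m.
Argument (x−vt)/(2√(Dt)) = (2340 − 2293.5)/46.74 = 0.9949; ½·erfc(0.9949) = 0.07971.
C = 11.6 × 0.07971 = 0.925 mg/L.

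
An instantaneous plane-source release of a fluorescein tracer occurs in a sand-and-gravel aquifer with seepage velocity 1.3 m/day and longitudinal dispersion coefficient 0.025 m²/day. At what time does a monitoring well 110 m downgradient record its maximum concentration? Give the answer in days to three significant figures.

For the 1D instantaneous-source solution, setting ∂C/∂t = 0 at fixed x gives v²t² + 2Dt − x² = 0, so t = (√(D² + v²x²) − D)/v².
√(D² + v²x²) = √(0.025² + 1.3² × 110²) = 143.0; v² = 1.69.
t = (143.0 − 0.025)/1.69 = 84.6 days (vs. the pure-advection estimate x/v = 84.6 d).

84.6 days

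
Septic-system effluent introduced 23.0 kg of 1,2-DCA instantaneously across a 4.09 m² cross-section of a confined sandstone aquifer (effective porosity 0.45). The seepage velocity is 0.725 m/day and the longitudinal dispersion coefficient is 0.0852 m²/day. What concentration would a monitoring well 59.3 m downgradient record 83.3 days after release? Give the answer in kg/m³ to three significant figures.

For an instantaneous plane source, C(x,t) = M/(n_e·A·√(4πDt)) · exp(−(x−vt)²/(4Dt)), with n_e·A the pore (flow) area.
Plume center vt = 0.725 × 83.3 = 60.3925 m, so the well at 59.3 m is 1.0925 m upgradient of the peak.
√(4πDt) = 9.444 m, giving peak height M/(n_e·A·√(4πDt)) = 23.0/(0.45 × 4.09 × 9.444) = 1.323 kg/m³.
(x−vt)²/(4Dt) = (-1.0925)²/(4 × 0.0852 × 83.3) = 0.04204; exp(−0.04204) = 0.9588.
C = 1.323 × 0.9588 = 1.27 kg/m³.

1.27 kg/m³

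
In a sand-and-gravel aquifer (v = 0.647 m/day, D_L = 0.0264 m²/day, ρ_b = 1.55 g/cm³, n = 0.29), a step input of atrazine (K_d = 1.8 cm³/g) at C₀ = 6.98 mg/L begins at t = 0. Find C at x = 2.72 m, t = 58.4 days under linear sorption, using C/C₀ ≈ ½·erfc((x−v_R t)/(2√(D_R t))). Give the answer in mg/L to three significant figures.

6.56 mg/L

Retardation factor R = 1 + ρ_b·K_d/n = 1 + 1.55 × 1.8/0.29 = 10.62.
Sorption retards both mechanisms: v_R = v/R = 0.06092 m/day, D_R = D/R = 0.002486 m²/day.
v_R·t = 0.06092 × 58.4 = 3.557728 m; 2√(D_R t) = 0.7621 m; argument = (2.72 − 3.557728)/0.7621 = -1.099.
C = C₀ × ½·erfc(-1.099) = 6.98 × 0.9399 = 6.56 mg/L.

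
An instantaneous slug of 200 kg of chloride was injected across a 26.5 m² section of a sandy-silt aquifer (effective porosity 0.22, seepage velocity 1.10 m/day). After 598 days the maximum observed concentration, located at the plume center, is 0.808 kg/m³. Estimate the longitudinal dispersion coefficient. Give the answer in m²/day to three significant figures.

At the plume center C_max = M/(n_e·A·√(4πDt)), so D = M²/(4πt·(n_e·A·C_max)²).
n_e·A·C_max = 0.22 × 26.5 × 0.808 = 4.711 kg/m.
D = 200²/(4π × 598 × 4.711²) = 0.240 m²/day.

0.240 m²/day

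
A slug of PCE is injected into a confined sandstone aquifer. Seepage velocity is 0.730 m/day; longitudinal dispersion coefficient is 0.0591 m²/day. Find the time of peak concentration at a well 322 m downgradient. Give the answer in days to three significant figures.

For the 1D instantaneous-source solution, setting ∂C/∂t = 0 at fixed x gives v²t² + 2Dt − x² = 0, so t = (√(D² + v²x²) − D)/v².
√(D² + v²x²) = √(0.0591² + 0.730² × 322²) = 235.1; v² = 0.5329.
t = (235.1 − 0.0591)/0.5329 = 441 days (vs. the pure-advection estimate x/v = 441 d).

441 days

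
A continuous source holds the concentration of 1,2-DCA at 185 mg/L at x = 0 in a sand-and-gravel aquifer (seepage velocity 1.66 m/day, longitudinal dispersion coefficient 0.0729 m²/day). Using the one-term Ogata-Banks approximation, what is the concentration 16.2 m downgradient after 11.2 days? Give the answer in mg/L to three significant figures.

179 mg/L

For a continuous step input, C/C₀ ≈ ½·erfc((x−vt)/(2√(Dt))).
vt = 1.66 × 11.2 = 18.592 m and 2√(Dt) = 2√(0.0729 × 11.2) = 1.807 m.
Argument (x−vt)/(2√(Dt)) = (16.2 − 18.592)/1.807 = -1.324; ½·erfc(-1.324) = 0.9694.
C = 185 × 0.9694 = 179 mg/L.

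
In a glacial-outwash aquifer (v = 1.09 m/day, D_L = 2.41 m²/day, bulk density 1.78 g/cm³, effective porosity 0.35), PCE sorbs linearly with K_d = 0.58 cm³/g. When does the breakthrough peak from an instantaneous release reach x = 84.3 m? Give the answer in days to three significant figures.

Retardation factor R = 1 + ρ_b·K_d/n = 1 + 1.78 × 0.58/0.35 = 3.950.
Sorption retards both mechanisms: v_R = v/R = 0.2759 m/day, D_R = D/R = 0.6101 m²/day.
Peak time from v_R²t² + 2D_R t − x² = 0: t = (√(D_R² + v_R²x²) − D_R)/v_R².
√(D_R² + v_R²x²) = √(0.6101² + 0.2759² × 84.3²) = 23.27; v_R² = 0.07612.
t = (23.27 − 0.6101)/0.07612 = 298 days.

298 days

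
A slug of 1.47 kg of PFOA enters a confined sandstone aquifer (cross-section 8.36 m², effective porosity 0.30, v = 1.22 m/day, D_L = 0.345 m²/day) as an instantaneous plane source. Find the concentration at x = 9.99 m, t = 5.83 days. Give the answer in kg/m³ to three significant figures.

For an instantaneous plane source, C(x,t) = M/(n_e·A·√(4πDt)) · exp(−(x−vt)²/(4Dt)), with n_e·A the pore (flow) area.
Plume center vt = 1.22 × 5.83 = 7.1126 m, so the well at 9.99 m is 2.8774 m downgradient of the peak.
√(4πDt) = 5.027 m, giving peak height M/(n_e·A·√(4πDt)) = 1.47/(0.30 × 8.36 × 5.027) = 0.1166 kg/m³.
(x−vt)²/(4Dt) = (2.8774)²/(4 × 0.345 × 5.83) = 1.029; exp(−1.029) = 0.3574.
C = 0.1166 × 0.3574 = 0.0417 kg/m³.

0.0417 kg/m³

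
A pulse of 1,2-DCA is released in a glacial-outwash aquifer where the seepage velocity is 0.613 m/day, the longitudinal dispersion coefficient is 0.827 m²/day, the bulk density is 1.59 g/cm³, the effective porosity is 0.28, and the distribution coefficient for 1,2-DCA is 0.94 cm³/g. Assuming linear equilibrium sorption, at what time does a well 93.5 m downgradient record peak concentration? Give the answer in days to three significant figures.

Retardation factor R = 1 + ρ_b·K_d/n = 1 + 1.59 × 0.94/0.28 = 6.338.
Sorption retards both mechanisms: v_R = v/R = 0.09672 m/day, D_R = D/R = 0.1305 m²/day.
Peak time from v_R²t² + 2D_R t − x² = 0: t = (√(D_R² + v_R²x²) − D_R)/v_R².
√(D_R² + v_R²x²) = √(0.1305² + 0.09672² × 93.5²) = 9.044; v_R² = 0.009355.
t = (9.044 − 0.1305)/0.009355 = 953 days.

953 days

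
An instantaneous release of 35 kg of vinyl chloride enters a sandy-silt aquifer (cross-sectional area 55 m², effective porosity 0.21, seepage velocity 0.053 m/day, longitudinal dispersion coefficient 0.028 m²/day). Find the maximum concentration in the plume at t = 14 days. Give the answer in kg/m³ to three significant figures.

The peak of an instantaneous 1D plume sits at x = vt; there the Gaussian factor is 1 and C_max = M/(n_e·A·√(4πDt)), where n_e·A is the pore area the mass is dissolved in.
√(4πDt) = √(4π × 0.028 × 14) = 2.219 m, so C_max = 35/(0.21 × 55 × 2.219) = 1.37 kg/m³.

1.37 kg/m³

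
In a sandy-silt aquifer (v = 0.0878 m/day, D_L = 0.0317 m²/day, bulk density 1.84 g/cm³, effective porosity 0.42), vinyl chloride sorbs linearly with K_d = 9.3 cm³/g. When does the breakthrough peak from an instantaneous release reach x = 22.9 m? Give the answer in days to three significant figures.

Retardation factor R = 1 + ρ_b·K_d/n = 1 + 1.84 × 9.3/0.42 = 41.74.
Sorption retards both mechanisms: v_R = v/R = 0.002103 m/day, D_R = D/R = 0.0007595 m²/day.
Peak time from v_R²t² + 2D_R t − x² = 0: t = (√(D_R² + v_R²x²) − D_R)/v_R².
√(D_R² + v_R²x²) = √(0.0007595² + 0.002103² × 22.9²) = 0.04816; v_R² = 4.423e-06.
t = (0.04816 − 0.0007595)/4.423e-06 = 10700 days.

10700 days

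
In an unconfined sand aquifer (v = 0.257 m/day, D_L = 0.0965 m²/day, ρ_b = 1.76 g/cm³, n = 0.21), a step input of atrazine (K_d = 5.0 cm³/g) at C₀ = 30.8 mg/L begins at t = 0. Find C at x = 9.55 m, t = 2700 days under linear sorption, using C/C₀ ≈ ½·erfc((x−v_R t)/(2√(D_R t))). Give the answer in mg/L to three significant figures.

29.9 mg/L

Retardation factor R = 1 + ρ_b·K_d/n = 1 + 1.76 × 5.0/0.21 = 42.90.
Sorption retards both mechanisms: v_R = v/R = 0.005991 m/day, D_R = D/R = 0.002249 m²/day.
v_R·t = 0.005991 × 2700 = 16.1757 m; 2√(D_R t) = 4.928 m; argument = (9.55 − 16.1757)/4.928 = -1.345.
C = C₀ × ½·erfc(-1.345) = 30.8 × 0.9714 = 29.9 mg/L.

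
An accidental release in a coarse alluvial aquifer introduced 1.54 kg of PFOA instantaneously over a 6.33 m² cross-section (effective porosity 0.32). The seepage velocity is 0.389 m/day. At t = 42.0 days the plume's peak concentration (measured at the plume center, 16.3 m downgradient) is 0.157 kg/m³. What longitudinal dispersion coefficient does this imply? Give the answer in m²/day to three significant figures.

At the plume center C_max = M/(n_e·A·√(4πDt)), so D = M²/(4πt·(n_e·A·C_max)²).
n_e·A·C_max = 0.32 × 6.33 × 0.157 = 0.3180 kg/m.
D = 1.54²/(4π × 42.0 × 0.3180²) = 0.0444 m²/day.

0.0444 m²/day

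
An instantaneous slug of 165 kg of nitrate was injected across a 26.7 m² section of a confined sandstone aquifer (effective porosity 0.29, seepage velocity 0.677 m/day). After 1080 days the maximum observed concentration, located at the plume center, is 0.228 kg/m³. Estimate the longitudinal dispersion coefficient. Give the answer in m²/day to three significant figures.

0.644 m²/day

At the plume center C_max = M/(n_e·A·√(4πDt)), so D = M²/(4πt·(n_e·A·C_max)²).
n_e·A·C_max = 0.29 × 26.7 × 0.228 = 1.765 kg/m.
D = 165²/(4π × 1080 × 1.765²) = 0.644 m²/day.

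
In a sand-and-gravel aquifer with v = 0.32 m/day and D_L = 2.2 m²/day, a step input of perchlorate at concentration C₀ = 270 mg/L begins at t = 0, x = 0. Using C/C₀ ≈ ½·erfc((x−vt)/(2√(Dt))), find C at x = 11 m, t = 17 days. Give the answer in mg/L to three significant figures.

70.2 mg/L

For a continuous step input, C/C₀ ≈ ½·erfc((x−vt)/(2√(Dt))).
vt = 0.32 × 17 = 5.44 m and 2√(Dt) = 2√(2.2 × 17) = 12.23 m.
Argument (x−vt)/(2√(Dt)) = (11 − 5.44)/12.23 = 0.4546; ½·erfc(0.4546) = 0.2601.
C = 270 × 0.2601 = 70.2 mg/L.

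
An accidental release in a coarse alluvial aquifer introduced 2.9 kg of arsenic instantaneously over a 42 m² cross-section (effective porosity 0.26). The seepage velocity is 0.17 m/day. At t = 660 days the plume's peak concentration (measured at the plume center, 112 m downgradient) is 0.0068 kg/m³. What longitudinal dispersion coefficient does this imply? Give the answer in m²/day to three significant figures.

At the plume center C_max = M/(n_e·A·√(4πDt)), so D = M²/(4πt·(n_e·A·C_max)²).
n_e·A·C_max = 0.26 × 42 × 0.0068 = 0.07426 kg/m.
D = 2.9²/(4π × 660 × 0.07426²) = 0.184 m²/day.

0.184 m²/day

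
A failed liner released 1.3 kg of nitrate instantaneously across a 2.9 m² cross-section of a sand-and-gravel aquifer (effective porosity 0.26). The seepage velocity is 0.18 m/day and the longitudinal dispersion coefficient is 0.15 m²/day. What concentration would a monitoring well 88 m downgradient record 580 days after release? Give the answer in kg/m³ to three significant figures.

0.0241 kg/m³

For an instantaneous plane source, C(x,t) = M/(n_e·A·√(4πDt)) · exp(−(x−vt)²/(4Dt)), with n_e·A the pore (flow) area.
Plume center vt = 0.18 × 580 = 104.4 m, so the well at 88 m is 16.4 m upgradient of the peak.
√(4πDt) = 33.06 m, giving peak height M/(n_e·A·√(4πDt)) = 1.3/(0.26 × 2.9 × 33.06) = 0.05215 kg/m³.
(x−vt)²/(4Dt) = (-16.4)²/(4 × 0.15 × 580) = 0.7729; exp(−0.7729) = 0.4617.
C = 0.05215 × 0.4617 = 0.0241 kg/m³.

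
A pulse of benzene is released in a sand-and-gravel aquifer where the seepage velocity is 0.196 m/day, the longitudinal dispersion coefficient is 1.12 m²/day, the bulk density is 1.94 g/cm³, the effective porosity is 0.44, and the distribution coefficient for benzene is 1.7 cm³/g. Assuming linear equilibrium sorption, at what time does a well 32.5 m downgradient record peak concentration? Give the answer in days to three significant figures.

Retardation factor R = 1 + ρ_b·K_d/n = 1 + 1.94 × 1.7/0.44 = 8.495.
Sorption retards both mechanisms: v_R = v/R = 0.02307 m/day, D_R = D/R = 0.1318 m²/day.
Peak time from v_R²t² + 2D_R t − x² = 0: t = (√(D_R² + v_R²x²) − D_R)/v_R².
√(D_R² + v_R²x²) = √(0.1318² + 0.02307² × 32.5²) = 0.7613; v_R² = 0.0005322.
t = (0.7613 − 0.1318)/0.0005322 = 1180 days.

1180 days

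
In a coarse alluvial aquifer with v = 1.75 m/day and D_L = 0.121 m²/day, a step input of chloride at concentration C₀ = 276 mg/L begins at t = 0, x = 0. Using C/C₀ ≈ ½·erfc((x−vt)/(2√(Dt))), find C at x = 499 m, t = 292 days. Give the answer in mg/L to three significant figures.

255 mg/L

For a continuous step input, C/C₀ ≈ ½·erfc((x−vt)/(2√(Dt))).
vt = 1.75 × 292 = 511 m and 2√(Dt) = 2√(0.121 × 292) = 11.89 m.
Argument (x−vt)/(2√(Dt)) = (499 − 511)/11.89 = -1.009; ½·erfc(-1.009) = 0.9232.
C = 276 × 0.9232 = 255 mg/L.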